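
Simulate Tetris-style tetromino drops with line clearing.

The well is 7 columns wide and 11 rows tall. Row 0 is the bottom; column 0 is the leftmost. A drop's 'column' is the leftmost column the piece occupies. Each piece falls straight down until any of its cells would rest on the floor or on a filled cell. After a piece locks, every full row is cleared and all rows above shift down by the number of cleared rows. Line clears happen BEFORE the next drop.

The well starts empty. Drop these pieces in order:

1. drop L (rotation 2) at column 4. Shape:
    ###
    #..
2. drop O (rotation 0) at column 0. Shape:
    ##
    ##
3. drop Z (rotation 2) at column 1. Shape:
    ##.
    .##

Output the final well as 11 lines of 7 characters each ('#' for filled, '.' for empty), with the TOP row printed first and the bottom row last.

Answer: .......
.......
.......
.......
.......
.......
.......
.......
.......
.##....
##..#..

Derivation:
Drop 1: L rot2 at col 4 lands with bottom-row=0; cleared 0 line(s) (total 0); column heights now [0 0 0 0 2 2 2], max=2
Drop 2: O rot0 at col 0 lands with bottom-row=0; cleared 0 line(s) (total 0); column heights now [2 2 0 0 2 2 2], max=2
Drop 3: Z rot2 at col 1 lands with bottom-row=1; cleared 1 line(s) (total 1); column heights now [1 2 2 0 1 0 0], max=2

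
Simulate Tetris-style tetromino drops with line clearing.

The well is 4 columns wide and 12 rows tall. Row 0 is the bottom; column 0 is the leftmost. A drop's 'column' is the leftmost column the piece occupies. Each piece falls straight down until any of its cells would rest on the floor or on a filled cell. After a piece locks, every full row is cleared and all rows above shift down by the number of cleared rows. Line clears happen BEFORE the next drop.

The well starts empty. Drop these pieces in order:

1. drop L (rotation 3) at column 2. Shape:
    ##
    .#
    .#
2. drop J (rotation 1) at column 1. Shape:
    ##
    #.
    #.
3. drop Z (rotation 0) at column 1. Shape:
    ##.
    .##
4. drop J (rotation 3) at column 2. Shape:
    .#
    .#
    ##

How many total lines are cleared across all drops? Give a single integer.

Drop 1: L rot3 at col 2 lands with bottom-row=0; cleared 0 line(s) (total 0); column heights now [0 0 3 3], max=3
Drop 2: J rot1 at col 1 lands with bottom-row=1; cleared 0 line(s) (total 0); column heights now [0 4 4 3], max=4
Drop 3: Z rot0 at col 1 lands with bottom-row=4; cleared 0 line(s) (total 0); column heights now [0 6 6 5], max=6
Drop 4: J rot3 at col 2 lands with bottom-row=6; cleared 0 line(s) (total 0); column heights now [0 6 7 9], max=9

Answer: 0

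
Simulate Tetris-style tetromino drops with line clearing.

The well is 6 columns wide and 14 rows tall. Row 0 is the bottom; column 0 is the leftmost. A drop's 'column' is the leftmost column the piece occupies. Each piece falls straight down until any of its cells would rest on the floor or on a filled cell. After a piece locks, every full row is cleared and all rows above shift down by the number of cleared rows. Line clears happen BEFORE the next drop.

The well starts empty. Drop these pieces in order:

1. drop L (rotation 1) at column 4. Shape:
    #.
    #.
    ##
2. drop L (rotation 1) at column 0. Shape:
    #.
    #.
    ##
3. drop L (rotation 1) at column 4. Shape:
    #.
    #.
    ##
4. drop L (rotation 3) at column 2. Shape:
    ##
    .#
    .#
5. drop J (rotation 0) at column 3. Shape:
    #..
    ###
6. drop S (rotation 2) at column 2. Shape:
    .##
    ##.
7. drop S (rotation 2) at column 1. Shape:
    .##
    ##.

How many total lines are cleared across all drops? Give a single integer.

Answer: 0

Derivation:
Drop 1: L rot1 at col 4 lands with bottom-row=0; cleared 0 line(s) (total 0); column heights now [0 0 0 0 3 1], max=3
Drop 2: L rot1 at col 0 lands with bottom-row=0; cleared 0 line(s) (total 0); column heights now [3 1 0 0 3 1], max=3
Drop 3: L rot1 at col 4 lands with bottom-row=3; cleared 0 line(s) (total 0); column heights now [3 1 0 0 6 4], max=6
Drop 4: L rot3 at col 2 lands with bottom-row=0; cleared 0 line(s) (total 0); column heights now [3 1 3 3 6 4], max=6
Drop 5: J rot0 at col 3 lands with bottom-row=6; cleared 0 line(s) (total 0); column heights now [3 1 3 8 7 7], max=8
Drop 6: S rot2 at col 2 lands with bottom-row=8; cleared 0 line(s) (total 0); column heights now [3 1 9 10 10 7], max=10
Drop 7: S rot2 at col 1 lands with bottom-row=9; cleared 0 line(s) (total 0); column heights now [3 10 11 11 10 7], max=11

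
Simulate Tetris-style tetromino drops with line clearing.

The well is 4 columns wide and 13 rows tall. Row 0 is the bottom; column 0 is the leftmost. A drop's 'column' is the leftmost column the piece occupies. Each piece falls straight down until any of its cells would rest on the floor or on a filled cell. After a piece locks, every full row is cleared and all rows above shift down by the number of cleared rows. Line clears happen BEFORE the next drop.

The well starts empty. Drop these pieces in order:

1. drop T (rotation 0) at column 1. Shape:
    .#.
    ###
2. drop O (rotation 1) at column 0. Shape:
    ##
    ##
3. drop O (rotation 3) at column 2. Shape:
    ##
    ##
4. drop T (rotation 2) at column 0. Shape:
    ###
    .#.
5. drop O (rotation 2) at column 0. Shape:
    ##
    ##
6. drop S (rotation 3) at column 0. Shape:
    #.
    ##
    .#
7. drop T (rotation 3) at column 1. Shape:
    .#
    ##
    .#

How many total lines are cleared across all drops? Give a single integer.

Drop 1: T rot0 at col 1 lands with bottom-row=0; cleared 0 line(s) (total 0); column heights now [0 1 2 1], max=2
Drop 2: O rot1 at col 0 lands with bottom-row=1; cleared 0 line(s) (total 0); column heights now [3 3 2 1], max=3
Drop 3: O rot3 at col 2 lands with bottom-row=2; cleared 1 line(s) (total 1); column heights now [2 2 3 3], max=3
Drop 4: T rot2 at col 0 lands with bottom-row=2; cleared 0 line(s) (total 1); column heights now [4 4 4 3], max=4
Drop 5: O rot2 at col 0 lands with bottom-row=4; cleared 0 line(s) (total 1); column heights now [6 6 4 3], max=6
Drop 6: S rot3 at col 0 lands with bottom-row=6; cleared 0 line(s) (total 1); column heights now [9 8 4 3], max=9
Drop 7: T rot3 at col 1 lands with bottom-row=7; cleared 0 line(s) (total 1); column heights now [9 9 10 3], max=10

Answer: 1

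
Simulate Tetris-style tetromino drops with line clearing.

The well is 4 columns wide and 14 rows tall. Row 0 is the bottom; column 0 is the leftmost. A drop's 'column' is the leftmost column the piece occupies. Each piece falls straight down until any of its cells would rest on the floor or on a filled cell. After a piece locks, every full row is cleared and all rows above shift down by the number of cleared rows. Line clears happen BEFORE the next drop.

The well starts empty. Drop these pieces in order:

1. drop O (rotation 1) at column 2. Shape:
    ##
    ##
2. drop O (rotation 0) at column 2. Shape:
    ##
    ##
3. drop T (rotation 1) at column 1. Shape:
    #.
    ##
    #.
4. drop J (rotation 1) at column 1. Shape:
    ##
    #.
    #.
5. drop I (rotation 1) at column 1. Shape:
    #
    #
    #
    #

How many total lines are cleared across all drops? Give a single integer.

Drop 1: O rot1 at col 2 lands with bottom-row=0; cleared 0 line(s) (total 0); column heights now [0 0 2 2], max=2
Drop 2: O rot0 at col 2 lands with bottom-row=2; cleared 0 line(s) (total 0); column heights now [0 0 4 4], max=4
Drop 3: T rot1 at col 1 lands with bottom-row=3; cleared 0 line(s) (total 0); column heights now [0 6 5 4], max=6
Drop 4: J rot1 at col 1 lands with bottom-row=6; cleared 0 line(s) (total 0); column heights now [0 9 9 4], max=9
Drop 5: I rot1 at col 1 lands with bottom-row=9; cleared 0 line(s) (total 0); column heights now [0 13 9 4], max=13

Answer: 0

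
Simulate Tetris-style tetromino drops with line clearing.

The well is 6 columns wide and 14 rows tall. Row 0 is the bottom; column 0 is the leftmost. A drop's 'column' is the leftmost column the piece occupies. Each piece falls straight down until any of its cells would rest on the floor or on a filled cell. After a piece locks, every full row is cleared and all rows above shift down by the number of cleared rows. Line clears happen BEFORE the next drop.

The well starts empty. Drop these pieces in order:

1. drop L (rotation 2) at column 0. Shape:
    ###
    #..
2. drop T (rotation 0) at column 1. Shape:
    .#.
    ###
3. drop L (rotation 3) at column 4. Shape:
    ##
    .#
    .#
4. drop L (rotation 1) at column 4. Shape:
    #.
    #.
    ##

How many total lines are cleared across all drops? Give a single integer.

Drop 1: L rot2 at col 0 lands with bottom-row=0; cleared 0 line(s) (total 0); column heights now [2 2 2 0 0 0], max=2
Drop 2: T rot0 at col 1 lands with bottom-row=2; cleared 0 line(s) (total 0); column heights now [2 3 4 3 0 0], max=4
Drop 3: L rot3 at col 4 lands with bottom-row=0; cleared 0 line(s) (total 0); column heights now [2 3 4 3 3 3], max=4
Drop 4: L rot1 at col 4 lands with bottom-row=3; cleared 0 line(s) (total 0); column heights now [2 3 4 3 6 4], max=6

Answer: 0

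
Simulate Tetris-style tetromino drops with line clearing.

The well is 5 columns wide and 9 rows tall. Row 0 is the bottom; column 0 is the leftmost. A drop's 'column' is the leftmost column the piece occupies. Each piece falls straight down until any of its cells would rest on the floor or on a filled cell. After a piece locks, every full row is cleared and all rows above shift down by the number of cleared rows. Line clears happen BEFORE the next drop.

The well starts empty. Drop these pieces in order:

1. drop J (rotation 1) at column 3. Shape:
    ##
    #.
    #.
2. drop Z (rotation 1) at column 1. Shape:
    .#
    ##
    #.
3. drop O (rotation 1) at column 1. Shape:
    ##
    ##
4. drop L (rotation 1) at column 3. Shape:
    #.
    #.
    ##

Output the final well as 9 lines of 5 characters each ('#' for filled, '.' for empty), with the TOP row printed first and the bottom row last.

Drop 1: J rot1 at col 3 lands with bottom-row=0; cleared 0 line(s) (total 0); column heights now [0 0 0 3 3], max=3
Drop 2: Z rot1 at col 1 lands with bottom-row=0; cleared 0 line(s) (total 0); column heights now [0 2 3 3 3], max=3
Drop 3: O rot1 at col 1 lands with bottom-row=3; cleared 0 line(s) (total 0); column heights now [0 5 5 3 3], max=5
Drop 4: L rot1 at col 3 lands with bottom-row=3; cleared 0 line(s) (total 0); column heights now [0 5 5 6 4], max=6

Answer: .....
.....
.....
...#.
.###.
.####
..###
.###.
.#.#.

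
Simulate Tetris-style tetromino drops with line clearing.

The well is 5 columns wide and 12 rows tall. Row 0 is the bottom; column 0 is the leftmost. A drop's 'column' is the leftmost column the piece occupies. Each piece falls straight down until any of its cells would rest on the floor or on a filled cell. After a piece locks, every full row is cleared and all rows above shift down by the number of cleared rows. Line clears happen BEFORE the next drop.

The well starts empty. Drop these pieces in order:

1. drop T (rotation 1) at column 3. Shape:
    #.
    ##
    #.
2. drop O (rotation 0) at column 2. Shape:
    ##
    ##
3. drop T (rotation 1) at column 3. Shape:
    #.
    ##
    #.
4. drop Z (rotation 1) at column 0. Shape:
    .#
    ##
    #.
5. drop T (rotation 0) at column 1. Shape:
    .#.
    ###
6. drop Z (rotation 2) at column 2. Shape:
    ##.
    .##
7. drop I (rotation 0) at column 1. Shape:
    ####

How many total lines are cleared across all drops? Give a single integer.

Answer: 0

Derivation:
Drop 1: T rot1 at col 3 lands with bottom-row=0; cleared 0 line(s) (total 0); column heights now [0 0 0 3 2], max=3
Drop 2: O rot0 at col 2 lands with bottom-row=3; cleared 0 line(s) (total 0); column heights now [0 0 5 5 2], max=5
Drop 3: T rot1 at col 3 lands with bottom-row=5; cleared 0 line(s) (total 0); column heights now [0 0 5 8 7], max=8
Drop 4: Z rot1 at col 0 lands with bottom-row=0; cleared 0 line(s) (total 0); column heights now [2 3 5 8 7], max=8
Drop 5: T rot0 at col 1 lands with bottom-row=8; cleared 0 line(s) (total 0); column heights now [2 9 10 9 7], max=10
Drop 6: Z rot2 at col 2 lands with bottom-row=9; cleared 0 line(s) (total 0); column heights now [2 9 11 11 10], max=11
Drop 7: I rot0 at col 1 lands with bottom-row=11; cleared 0 line(s) (total 0); column heights now [2 12 12 12 12], max=12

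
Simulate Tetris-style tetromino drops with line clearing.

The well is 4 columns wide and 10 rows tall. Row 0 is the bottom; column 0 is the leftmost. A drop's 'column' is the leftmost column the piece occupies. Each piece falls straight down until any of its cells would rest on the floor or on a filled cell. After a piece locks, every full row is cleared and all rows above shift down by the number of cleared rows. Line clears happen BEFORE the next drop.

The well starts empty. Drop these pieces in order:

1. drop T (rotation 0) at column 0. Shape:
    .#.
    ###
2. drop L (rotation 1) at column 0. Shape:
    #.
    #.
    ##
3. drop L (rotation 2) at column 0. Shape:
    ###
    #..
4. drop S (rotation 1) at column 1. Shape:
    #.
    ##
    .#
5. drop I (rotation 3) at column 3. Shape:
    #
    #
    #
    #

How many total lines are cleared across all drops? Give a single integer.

Answer: 1

Derivation:
Drop 1: T rot0 at col 0 lands with bottom-row=0; cleared 0 line(s) (total 0); column heights now [1 2 1 0], max=2
Drop 2: L rot1 at col 0 lands with bottom-row=2; cleared 0 line(s) (total 0); column heights now [5 3 1 0], max=5
Drop 3: L rot2 at col 0 lands with bottom-row=5; cleared 0 line(s) (total 0); column heights now [7 7 7 0], max=7
Drop 4: S rot1 at col 1 lands with bottom-row=7; cleared 0 line(s) (total 0); column heights now [7 10 9 0], max=10
Drop 5: I rot3 at col 3 lands with bottom-row=0; cleared 1 line(s) (total 1); column heights now [6 9 8 3], max=9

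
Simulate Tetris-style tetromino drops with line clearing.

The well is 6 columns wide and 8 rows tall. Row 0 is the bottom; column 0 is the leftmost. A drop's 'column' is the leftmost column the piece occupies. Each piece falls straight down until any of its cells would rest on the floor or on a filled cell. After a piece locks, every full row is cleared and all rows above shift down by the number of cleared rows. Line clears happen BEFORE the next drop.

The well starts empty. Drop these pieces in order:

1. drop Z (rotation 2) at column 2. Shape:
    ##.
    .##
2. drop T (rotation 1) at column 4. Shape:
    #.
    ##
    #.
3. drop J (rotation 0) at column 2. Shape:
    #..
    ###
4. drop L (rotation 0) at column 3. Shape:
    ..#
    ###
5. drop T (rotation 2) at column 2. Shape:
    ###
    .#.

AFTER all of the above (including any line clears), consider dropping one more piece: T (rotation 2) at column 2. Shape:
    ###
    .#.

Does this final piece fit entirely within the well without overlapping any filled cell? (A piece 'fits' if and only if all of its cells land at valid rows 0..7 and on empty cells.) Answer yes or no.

Drop 1: Z rot2 at col 2 lands with bottom-row=0; cleared 0 line(s) (total 0); column heights now [0 0 2 2 1 0], max=2
Drop 2: T rot1 at col 4 lands with bottom-row=1; cleared 0 line(s) (total 0); column heights now [0 0 2 2 4 3], max=4
Drop 3: J rot0 at col 2 lands with bottom-row=4; cleared 0 line(s) (total 0); column heights now [0 0 6 5 5 3], max=6
Drop 4: L rot0 at col 3 lands with bottom-row=5; cleared 0 line(s) (total 0); column heights now [0 0 6 6 6 7], max=7
Drop 5: T rot2 at col 2 lands with bottom-row=6; cleared 0 line(s) (total 0); column heights now [0 0 8 8 8 7], max=8
Test piece T rot2 at col 2 (width 3): heights before test = [0 0 8 8 8 7]; fits = False

Answer: no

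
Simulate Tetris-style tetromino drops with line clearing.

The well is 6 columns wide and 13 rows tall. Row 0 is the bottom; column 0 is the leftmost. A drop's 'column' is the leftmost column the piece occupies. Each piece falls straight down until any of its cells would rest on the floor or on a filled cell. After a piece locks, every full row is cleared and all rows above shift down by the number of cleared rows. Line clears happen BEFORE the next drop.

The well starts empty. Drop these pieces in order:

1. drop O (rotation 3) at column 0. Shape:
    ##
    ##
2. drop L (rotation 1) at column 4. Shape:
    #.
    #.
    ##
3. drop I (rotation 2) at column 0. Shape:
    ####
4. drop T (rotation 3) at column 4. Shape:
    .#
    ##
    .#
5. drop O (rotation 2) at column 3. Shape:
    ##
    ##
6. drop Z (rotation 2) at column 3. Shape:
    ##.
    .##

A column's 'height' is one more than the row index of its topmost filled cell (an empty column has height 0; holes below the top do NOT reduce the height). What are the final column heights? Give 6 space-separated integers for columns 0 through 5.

Drop 1: O rot3 at col 0 lands with bottom-row=0; cleared 0 line(s) (total 0); column heights now [2 2 0 0 0 0], max=2
Drop 2: L rot1 at col 4 lands with bottom-row=0; cleared 0 line(s) (total 0); column heights now [2 2 0 0 3 1], max=3
Drop 3: I rot2 at col 0 lands with bottom-row=2; cleared 0 line(s) (total 0); column heights now [3 3 3 3 3 1], max=3
Drop 4: T rot3 at col 4 lands with bottom-row=2; cleared 1 line(s) (total 1); column heights now [2 2 0 0 3 4], max=4
Drop 5: O rot2 at col 3 lands with bottom-row=3; cleared 0 line(s) (total 1); column heights now [2 2 0 5 5 4], max=5
Drop 6: Z rot2 at col 3 lands with bottom-row=5; cleared 0 line(s) (total 1); column heights now [2 2 0 7 7 6], max=7

Answer: 2 2 0 7 7 6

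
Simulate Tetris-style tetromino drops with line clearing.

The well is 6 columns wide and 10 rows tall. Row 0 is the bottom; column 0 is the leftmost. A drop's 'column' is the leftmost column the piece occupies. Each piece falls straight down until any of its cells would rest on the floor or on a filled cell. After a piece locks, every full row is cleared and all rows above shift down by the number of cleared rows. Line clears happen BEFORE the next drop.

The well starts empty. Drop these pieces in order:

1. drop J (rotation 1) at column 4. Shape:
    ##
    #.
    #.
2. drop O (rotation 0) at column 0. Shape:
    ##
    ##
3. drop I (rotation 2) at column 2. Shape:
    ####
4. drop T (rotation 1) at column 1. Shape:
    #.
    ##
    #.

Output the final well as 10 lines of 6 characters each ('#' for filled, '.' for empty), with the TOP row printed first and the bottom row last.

Answer: ......
......
......
......
.#....
.##...
.#####
....##
##..#.
##..#.

Derivation:
Drop 1: J rot1 at col 4 lands with bottom-row=0; cleared 0 line(s) (total 0); column heights now [0 0 0 0 3 3], max=3
Drop 2: O rot0 at col 0 lands with bottom-row=0; cleared 0 line(s) (total 0); column heights now [2 2 0 0 3 3], max=3
Drop 3: I rot2 at col 2 lands with bottom-row=3; cleared 0 line(s) (total 0); column heights now [2 2 4 4 4 4], max=4
Drop 4: T rot1 at col 1 lands with bottom-row=3; cleared 0 line(s) (total 0); column heights now [2 6 5 4 4 4], max=6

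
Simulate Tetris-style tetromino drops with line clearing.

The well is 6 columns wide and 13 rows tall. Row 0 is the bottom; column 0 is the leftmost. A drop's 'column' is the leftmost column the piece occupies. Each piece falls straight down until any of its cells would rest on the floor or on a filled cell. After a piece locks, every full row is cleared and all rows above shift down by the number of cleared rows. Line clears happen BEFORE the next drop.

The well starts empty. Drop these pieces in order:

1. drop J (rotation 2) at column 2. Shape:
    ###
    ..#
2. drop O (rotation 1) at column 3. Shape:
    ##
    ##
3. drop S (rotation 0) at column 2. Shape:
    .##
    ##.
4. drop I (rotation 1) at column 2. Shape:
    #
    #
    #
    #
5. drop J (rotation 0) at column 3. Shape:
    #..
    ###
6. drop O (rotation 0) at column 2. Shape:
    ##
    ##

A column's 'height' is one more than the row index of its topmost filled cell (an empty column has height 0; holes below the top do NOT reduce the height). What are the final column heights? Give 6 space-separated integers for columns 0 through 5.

Drop 1: J rot2 at col 2 lands with bottom-row=0; cleared 0 line(s) (total 0); column heights now [0 0 2 2 2 0], max=2
Drop 2: O rot1 at col 3 lands with bottom-row=2; cleared 0 line(s) (total 0); column heights now [0 0 2 4 4 0], max=4
Drop 3: S rot0 at col 2 lands with bottom-row=4; cleared 0 line(s) (total 0); column heights now [0 0 5 6 6 0], max=6
Drop 4: I rot1 at col 2 lands with bottom-row=5; cleared 0 line(s) (total 0); column heights now [0 0 9 6 6 0], max=9
Drop 5: J rot0 at col 3 lands with bottom-row=6; cleared 0 line(s) (total 0); column heights now [0 0 9 8 7 7], max=9
Drop 6: O rot0 at col 2 lands with bottom-row=9; cleared 0 line(s) (total 0); column heights now [0 0 11 11 7 7], max=11

Answer: 0 0 11 11 7 7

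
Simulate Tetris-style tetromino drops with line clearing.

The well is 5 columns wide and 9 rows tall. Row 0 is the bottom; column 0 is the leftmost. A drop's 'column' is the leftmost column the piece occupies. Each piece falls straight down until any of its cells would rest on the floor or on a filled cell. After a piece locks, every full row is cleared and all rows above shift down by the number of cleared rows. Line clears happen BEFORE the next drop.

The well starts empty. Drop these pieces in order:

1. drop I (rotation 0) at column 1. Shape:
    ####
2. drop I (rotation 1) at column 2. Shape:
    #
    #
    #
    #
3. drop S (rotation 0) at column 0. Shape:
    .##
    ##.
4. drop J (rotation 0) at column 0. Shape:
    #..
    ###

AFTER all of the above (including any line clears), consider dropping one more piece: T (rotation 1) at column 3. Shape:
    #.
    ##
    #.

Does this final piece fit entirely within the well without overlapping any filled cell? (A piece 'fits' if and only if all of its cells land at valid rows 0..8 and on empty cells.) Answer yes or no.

Drop 1: I rot0 at col 1 lands with bottom-row=0; cleared 0 line(s) (total 0); column heights now [0 1 1 1 1], max=1
Drop 2: I rot1 at col 2 lands with bottom-row=1; cleared 0 line(s) (total 0); column heights now [0 1 5 1 1], max=5
Drop 3: S rot0 at col 0 lands with bottom-row=4; cleared 0 line(s) (total 0); column heights now [5 6 6 1 1], max=6
Drop 4: J rot0 at col 0 lands with bottom-row=6; cleared 0 line(s) (total 0); column heights now [8 7 7 1 1], max=8
Test piece T rot1 at col 3 (width 2): heights before test = [8 7 7 1 1]; fits = True

Answer: yes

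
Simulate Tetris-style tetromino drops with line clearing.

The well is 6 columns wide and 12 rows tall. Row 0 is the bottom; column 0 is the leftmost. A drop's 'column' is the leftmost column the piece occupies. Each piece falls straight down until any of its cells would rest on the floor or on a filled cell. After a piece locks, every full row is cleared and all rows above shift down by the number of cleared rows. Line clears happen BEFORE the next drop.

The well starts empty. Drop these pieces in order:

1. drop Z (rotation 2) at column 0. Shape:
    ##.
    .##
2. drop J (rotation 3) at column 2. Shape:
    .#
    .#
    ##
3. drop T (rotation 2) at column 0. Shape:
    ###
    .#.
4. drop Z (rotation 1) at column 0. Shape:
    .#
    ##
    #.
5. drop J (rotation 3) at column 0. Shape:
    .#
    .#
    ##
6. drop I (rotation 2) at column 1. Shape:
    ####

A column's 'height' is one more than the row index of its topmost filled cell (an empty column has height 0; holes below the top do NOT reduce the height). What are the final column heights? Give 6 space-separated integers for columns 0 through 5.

Answer: 8 11 11 11 11 0

Derivation:
Drop 1: Z rot2 at col 0 lands with bottom-row=0; cleared 0 line(s) (total 0); column heights now [2 2 1 0 0 0], max=2
Drop 2: J rot3 at col 2 lands with bottom-row=1; cleared 0 line(s) (total 0); column heights now [2 2 2 4 0 0], max=4
Drop 3: T rot2 at col 0 lands with bottom-row=2; cleared 0 line(s) (total 0); column heights now [4 4 4 4 0 0], max=4
Drop 4: Z rot1 at col 0 lands with bottom-row=4; cleared 0 line(s) (total 0); column heights now [6 7 4 4 0 0], max=7
Drop 5: J rot3 at col 0 lands with bottom-row=7; cleared 0 line(s) (total 0); column heights now [8 10 4 4 0 0], max=10
Drop 6: I rot2 at col 1 lands with bottom-row=10; cleared 0 line(s) (total 0); column heights now [8 11 11 11 11 0], max=11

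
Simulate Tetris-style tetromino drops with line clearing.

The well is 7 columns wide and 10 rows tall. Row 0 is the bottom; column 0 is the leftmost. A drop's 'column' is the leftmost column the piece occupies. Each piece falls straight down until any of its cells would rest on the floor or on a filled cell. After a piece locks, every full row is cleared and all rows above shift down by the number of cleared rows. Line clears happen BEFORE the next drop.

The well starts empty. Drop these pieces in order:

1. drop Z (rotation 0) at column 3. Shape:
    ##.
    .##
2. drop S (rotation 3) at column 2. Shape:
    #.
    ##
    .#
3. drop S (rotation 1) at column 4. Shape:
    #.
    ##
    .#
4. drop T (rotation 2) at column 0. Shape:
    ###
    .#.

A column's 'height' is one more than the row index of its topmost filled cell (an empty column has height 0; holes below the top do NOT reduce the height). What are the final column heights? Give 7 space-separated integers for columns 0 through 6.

Drop 1: Z rot0 at col 3 lands with bottom-row=0; cleared 0 line(s) (total 0); column heights now [0 0 0 2 2 1 0], max=2
Drop 2: S rot3 at col 2 lands with bottom-row=2; cleared 0 line(s) (total 0); column heights now [0 0 5 4 2 1 0], max=5
Drop 3: S rot1 at col 4 lands with bottom-row=1; cleared 0 line(s) (total 0); column heights now [0 0 5 4 4 3 0], max=5
Drop 4: T rot2 at col 0 lands with bottom-row=4; cleared 0 line(s) (total 0); column heights now [6 6 6 4 4 3 0], max=6

Answer: 6 6 6 4 4 3 0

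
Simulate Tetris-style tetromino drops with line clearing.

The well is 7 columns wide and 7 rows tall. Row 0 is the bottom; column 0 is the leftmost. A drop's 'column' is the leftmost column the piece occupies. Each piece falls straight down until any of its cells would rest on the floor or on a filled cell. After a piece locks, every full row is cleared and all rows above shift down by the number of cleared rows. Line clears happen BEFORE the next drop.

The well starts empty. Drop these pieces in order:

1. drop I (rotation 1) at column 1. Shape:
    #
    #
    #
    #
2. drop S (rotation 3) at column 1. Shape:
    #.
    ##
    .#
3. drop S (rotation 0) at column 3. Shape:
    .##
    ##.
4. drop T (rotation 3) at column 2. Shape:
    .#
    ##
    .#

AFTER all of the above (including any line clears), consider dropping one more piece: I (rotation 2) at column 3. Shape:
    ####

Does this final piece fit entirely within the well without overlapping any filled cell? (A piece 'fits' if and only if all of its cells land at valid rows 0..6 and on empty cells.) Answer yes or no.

Answer: no

Derivation:
Drop 1: I rot1 at col 1 lands with bottom-row=0; cleared 0 line(s) (total 0); column heights now [0 4 0 0 0 0 0], max=4
Drop 2: S rot3 at col 1 lands with bottom-row=3; cleared 0 line(s) (total 0); column heights now [0 6 5 0 0 0 0], max=6
Drop 3: S rot0 at col 3 lands with bottom-row=0; cleared 0 line(s) (total 0); column heights now [0 6 5 1 2 2 0], max=6
Drop 4: T rot3 at col 2 lands with bottom-row=4; cleared 0 line(s) (total 0); column heights now [0 6 6 7 2 2 0], max=7
Test piece I rot2 at col 3 (width 4): heights before test = [0 6 6 7 2 2 0]; fits = False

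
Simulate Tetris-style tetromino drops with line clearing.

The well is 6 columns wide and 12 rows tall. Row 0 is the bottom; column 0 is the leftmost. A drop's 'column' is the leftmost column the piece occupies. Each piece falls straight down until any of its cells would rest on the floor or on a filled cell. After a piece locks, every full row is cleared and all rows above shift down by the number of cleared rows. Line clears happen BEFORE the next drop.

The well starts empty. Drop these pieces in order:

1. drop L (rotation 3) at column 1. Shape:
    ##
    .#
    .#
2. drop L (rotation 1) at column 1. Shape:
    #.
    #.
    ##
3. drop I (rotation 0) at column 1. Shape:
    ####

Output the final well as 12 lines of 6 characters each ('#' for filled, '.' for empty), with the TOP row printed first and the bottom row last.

Answer: ......
......
......
......
......
.####.
.#....
.#....
.##...
.##...
..#...
..#...

Derivation:
Drop 1: L rot3 at col 1 lands with bottom-row=0; cleared 0 line(s) (total 0); column heights now [0 3 3 0 0 0], max=3
Drop 2: L rot1 at col 1 lands with bottom-row=3; cleared 0 line(s) (total 0); column heights now [0 6 4 0 0 0], max=6
Drop 3: I rot0 at col 1 lands with bottom-row=6; cleared 0 line(s) (total 0); column heights now [0 7 7 7 7 0], max=7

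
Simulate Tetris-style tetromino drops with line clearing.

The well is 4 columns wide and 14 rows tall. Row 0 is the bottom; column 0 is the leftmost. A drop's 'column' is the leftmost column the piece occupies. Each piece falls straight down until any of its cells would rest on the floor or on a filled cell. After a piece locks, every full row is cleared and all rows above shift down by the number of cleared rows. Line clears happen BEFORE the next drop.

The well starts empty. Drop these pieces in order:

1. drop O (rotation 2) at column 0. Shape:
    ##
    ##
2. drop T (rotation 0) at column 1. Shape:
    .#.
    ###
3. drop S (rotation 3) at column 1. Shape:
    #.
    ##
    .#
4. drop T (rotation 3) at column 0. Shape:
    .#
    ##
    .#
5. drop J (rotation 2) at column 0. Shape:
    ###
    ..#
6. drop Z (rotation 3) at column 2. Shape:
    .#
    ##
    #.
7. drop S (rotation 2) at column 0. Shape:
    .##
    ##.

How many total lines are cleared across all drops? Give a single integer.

Drop 1: O rot2 at col 0 lands with bottom-row=0; cleared 0 line(s) (total 0); column heights now [2 2 0 0], max=2
Drop 2: T rot0 at col 1 lands with bottom-row=2; cleared 0 line(s) (total 0); column heights now [2 3 4 3], max=4
Drop 3: S rot3 at col 1 lands with bottom-row=4; cleared 0 line(s) (total 0); column heights now [2 7 6 3], max=7
Drop 4: T rot3 at col 0 lands with bottom-row=7; cleared 0 line(s) (total 0); column heights now [9 10 6 3], max=10
Drop 5: J rot2 at col 0 lands with bottom-row=9; cleared 0 line(s) (total 0); column heights now [11 11 11 3], max=11
Drop 6: Z rot3 at col 2 lands with bottom-row=11; cleared 0 line(s) (total 0); column heights now [11 11 13 14], max=14
Drop 7: S rot2 at col 0 lands with bottom-row=12; cleared 1 line(s) (total 1); column heights now [11 13 13 13], max=13

Answer: 1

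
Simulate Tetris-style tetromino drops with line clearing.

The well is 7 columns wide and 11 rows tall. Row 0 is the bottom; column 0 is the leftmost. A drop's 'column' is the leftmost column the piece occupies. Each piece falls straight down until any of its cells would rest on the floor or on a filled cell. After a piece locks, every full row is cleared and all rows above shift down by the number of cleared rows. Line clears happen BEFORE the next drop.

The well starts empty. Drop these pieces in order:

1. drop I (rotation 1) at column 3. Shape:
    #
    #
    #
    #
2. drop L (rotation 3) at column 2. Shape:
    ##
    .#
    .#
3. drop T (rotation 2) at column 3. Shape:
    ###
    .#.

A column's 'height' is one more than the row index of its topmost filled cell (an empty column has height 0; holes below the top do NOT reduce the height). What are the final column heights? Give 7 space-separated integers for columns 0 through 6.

Drop 1: I rot1 at col 3 lands with bottom-row=0; cleared 0 line(s) (total 0); column heights now [0 0 0 4 0 0 0], max=4
Drop 2: L rot3 at col 2 lands with bottom-row=4; cleared 0 line(s) (total 0); column heights now [0 0 7 7 0 0 0], max=7
Drop 3: T rot2 at col 3 lands with bottom-row=6; cleared 0 line(s) (total 0); column heights now [0 0 7 8 8 8 0], max=8

Answer: 0 0 7 8 8 8 0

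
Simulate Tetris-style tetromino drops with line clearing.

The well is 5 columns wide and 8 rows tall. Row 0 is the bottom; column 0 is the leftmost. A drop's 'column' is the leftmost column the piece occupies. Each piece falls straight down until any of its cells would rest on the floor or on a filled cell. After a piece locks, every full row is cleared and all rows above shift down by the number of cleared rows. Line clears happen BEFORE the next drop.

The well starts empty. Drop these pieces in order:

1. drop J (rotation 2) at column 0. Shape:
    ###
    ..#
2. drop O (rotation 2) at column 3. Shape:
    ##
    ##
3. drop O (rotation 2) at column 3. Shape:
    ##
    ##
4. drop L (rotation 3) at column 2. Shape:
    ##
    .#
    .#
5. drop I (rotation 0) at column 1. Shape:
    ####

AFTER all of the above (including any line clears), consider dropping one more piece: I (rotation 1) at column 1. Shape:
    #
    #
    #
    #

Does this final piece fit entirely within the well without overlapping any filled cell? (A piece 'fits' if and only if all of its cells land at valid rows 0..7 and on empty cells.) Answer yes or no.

Drop 1: J rot2 at col 0 lands with bottom-row=0; cleared 0 line(s) (total 0); column heights now [2 2 2 0 0], max=2
Drop 2: O rot2 at col 3 lands with bottom-row=0; cleared 1 line(s) (total 1); column heights now [0 0 1 1 1], max=1
Drop 3: O rot2 at col 3 lands with bottom-row=1; cleared 0 line(s) (total 1); column heights now [0 0 1 3 3], max=3
Drop 4: L rot3 at col 2 lands with bottom-row=3; cleared 0 line(s) (total 1); column heights now [0 0 6 6 3], max=6
Drop 5: I rot0 at col 1 lands with bottom-row=6; cleared 0 line(s) (total 1); column heights now [0 7 7 7 7], max=7
Test piece I rot1 at col 1 (width 1): heights before test = [0 7 7 7 7]; fits = False

Answer: no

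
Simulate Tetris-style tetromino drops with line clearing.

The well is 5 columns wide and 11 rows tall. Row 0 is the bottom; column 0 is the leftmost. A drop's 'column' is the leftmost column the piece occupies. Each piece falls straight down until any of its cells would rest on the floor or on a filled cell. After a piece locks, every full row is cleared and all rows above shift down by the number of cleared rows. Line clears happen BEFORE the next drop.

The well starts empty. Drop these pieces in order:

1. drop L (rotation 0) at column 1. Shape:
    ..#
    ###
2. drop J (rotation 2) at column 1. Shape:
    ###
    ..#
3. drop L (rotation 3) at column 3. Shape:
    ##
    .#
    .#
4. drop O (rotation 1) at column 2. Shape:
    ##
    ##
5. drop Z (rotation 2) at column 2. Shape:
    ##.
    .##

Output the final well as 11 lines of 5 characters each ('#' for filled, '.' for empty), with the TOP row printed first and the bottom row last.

Answer: .....
.....
..##.
...##
..##.
..##.
...##
.####
...##
...#.
.###.

Derivation:
Drop 1: L rot0 at col 1 lands with bottom-row=0; cleared 0 line(s) (total 0); column heights now [0 1 1 2 0], max=2
Drop 2: J rot2 at col 1 lands with bottom-row=2; cleared 0 line(s) (total 0); column heights now [0 4 4 4 0], max=4
Drop 3: L rot3 at col 3 lands with bottom-row=2; cleared 0 line(s) (total 0); column heights now [0 4 4 5 5], max=5
Drop 4: O rot1 at col 2 lands with bottom-row=5; cleared 0 line(s) (total 0); column heights now [0 4 7 7 5], max=7
Drop 5: Z rot2 at col 2 lands with bottom-row=7; cleared 0 line(s) (total 0); column heights now [0 4 9 9 8], max=9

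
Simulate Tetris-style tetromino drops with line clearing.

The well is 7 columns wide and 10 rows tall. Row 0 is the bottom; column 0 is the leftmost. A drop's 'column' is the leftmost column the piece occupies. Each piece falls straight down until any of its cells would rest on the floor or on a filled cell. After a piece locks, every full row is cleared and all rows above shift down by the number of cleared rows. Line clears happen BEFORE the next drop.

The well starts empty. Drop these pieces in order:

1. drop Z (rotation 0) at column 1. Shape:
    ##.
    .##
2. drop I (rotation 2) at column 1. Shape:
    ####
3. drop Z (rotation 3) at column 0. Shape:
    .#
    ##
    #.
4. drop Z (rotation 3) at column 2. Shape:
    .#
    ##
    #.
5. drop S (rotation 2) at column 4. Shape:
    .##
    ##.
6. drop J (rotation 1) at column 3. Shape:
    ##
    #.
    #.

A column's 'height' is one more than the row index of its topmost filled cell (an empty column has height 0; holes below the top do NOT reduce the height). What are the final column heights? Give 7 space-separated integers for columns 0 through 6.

Answer: 4 5 5 9 9 5 5

Derivation:
Drop 1: Z rot0 at col 1 lands with bottom-row=0; cleared 0 line(s) (total 0); column heights now [0 2 2 1 0 0 0], max=2
Drop 2: I rot2 at col 1 lands with bottom-row=2; cleared 0 line(s) (total 0); column heights now [0 3 3 3 3 0 0], max=3
Drop 3: Z rot3 at col 0 lands with bottom-row=2; cleared 0 line(s) (total 0); column heights now [4 5 3 3 3 0 0], max=5
Drop 4: Z rot3 at col 2 lands with bottom-row=3; cleared 0 line(s) (total 0); column heights now [4 5 5 6 3 0 0], max=6
Drop 5: S rot2 at col 4 lands with bottom-row=3; cleared 0 line(s) (total 0); column heights now [4 5 5 6 4 5 5], max=6
Drop 6: J rot1 at col 3 lands with bottom-row=6; cleared 0 line(s) (total 0); column heights now [4 5 5 9 9 5 5], max=9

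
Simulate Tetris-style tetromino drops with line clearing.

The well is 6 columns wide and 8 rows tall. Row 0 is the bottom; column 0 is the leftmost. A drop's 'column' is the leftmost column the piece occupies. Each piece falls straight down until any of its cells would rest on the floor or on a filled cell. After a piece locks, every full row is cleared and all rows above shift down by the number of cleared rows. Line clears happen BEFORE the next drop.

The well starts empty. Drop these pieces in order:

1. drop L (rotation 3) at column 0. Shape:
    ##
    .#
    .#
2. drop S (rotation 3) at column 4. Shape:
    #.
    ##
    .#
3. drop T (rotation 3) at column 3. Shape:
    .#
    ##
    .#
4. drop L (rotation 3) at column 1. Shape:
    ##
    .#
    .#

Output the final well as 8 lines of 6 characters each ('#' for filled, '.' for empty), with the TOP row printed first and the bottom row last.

Drop 1: L rot3 at col 0 lands with bottom-row=0; cleared 0 line(s) (total 0); column heights now [3 3 0 0 0 0], max=3
Drop 2: S rot3 at col 4 lands with bottom-row=0; cleared 0 line(s) (total 0); column heights now [3 3 0 0 3 2], max=3
Drop 3: T rot3 at col 3 lands with bottom-row=3; cleared 0 line(s) (total 0); column heights now [3 3 0 5 6 2], max=6
Drop 4: L rot3 at col 1 lands with bottom-row=1; cleared 0 line(s) (total 0); column heights now [3 4 4 5 6 2], max=6

Answer: ......
......
....#.
...##.
.##.#.
###.#.
.##.##
.#...#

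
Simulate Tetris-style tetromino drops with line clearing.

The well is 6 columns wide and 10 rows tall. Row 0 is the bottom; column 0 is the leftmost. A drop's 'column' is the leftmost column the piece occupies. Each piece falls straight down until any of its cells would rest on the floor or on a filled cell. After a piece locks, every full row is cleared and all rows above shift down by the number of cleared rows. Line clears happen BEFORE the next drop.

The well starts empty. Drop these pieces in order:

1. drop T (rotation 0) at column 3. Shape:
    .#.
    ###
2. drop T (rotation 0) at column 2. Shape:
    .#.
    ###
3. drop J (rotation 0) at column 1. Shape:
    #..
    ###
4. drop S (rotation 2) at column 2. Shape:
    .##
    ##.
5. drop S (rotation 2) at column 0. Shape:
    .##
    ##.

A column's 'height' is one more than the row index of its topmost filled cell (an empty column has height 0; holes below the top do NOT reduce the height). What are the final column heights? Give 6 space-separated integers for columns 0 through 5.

Answer: 7 8 8 7 7 1

Derivation:
Drop 1: T rot0 at col 3 lands with bottom-row=0; cleared 0 line(s) (total 0); column heights now [0 0 0 1 2 1], max=2
Drop 2: T rot0 at col 2 lands with bottom-row=2; cleared 0 line(s) (total 0); column heights now [0 0 3 4 3 1], max=4
Drop 3: J rot0 at col 1 lands with bottom-row=4; cleared 0 line(s) (total 0); column heights now [0 6 5 5 3 1], max=6
Drop 4: S rot2 at col 2 lands with bottom-row=5; cleared 0 line(s) (total 0); column heights now [0 6 6 7 7 1], max=7
Drop 5: S rot2 at col 0 lands with bottom-row=6; cleared 0 line(s) (total 0); column heights now [7 8 8 7 7 1], max=8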